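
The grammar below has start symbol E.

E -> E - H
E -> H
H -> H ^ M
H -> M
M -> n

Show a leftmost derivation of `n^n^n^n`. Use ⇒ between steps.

E ⇒ H   [E -> H]
H ⇒ H^M   [H -> H ^ M]
H^M ⇒ H^M^M   [H -> H ^ M]
H^M^M ⇒ H^M^M^M   [H -> H ^ M]
H^M^M^M ⇒ M^M^M^M   [H -> M]
M^M^M^M ⇒ n^M^M^M   [M -> n]
n^M^M^M ⇒ n^n^M^M   [M -> n]
n^n^M^M ⇒ n^n^n^M   [M -> n]
n^n^n^M ⇒ n^n^n^n   [M -> n]

E ⇒ H ⇒ H^M ⇒ H^M^M ⇒ H^M^M^M ⇒ M^M^M^M ⇒ n^M^M^M ⇒ n^n^M^M ⇒ n^n^n^M ⇒ n^n^n^n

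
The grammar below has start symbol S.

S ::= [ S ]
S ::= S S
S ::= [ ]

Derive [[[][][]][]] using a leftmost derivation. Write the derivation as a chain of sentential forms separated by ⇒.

S⇒[S]⇒[SS]⇒[[S]S]⇒[[SS]S]⇒[[SSS]S]⇒[[[]SS]S]⇒[[[][]S]S]⇒[[[][][]]S]⇒[[[][][]][]]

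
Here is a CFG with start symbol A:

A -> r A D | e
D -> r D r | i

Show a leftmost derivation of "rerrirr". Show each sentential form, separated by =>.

A => rAD => reD => rerDr => rerrDrr => rerrirr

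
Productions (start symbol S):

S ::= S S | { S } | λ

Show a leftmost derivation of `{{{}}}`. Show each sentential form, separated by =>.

S => {S}   [S ::= { S }]
{S} => {{S}}   [S ::= { S }]
{{S}} => {{SS}}   [S ::= S S]
{{SS}} => {{{S}S}}   [S ::= { S }]
{{{S}S}} => {{{}S}}   [S ::= λ]
{{{}S}} => {{{}}}   [S ::= λ]

S => {S} => {{S}} => {{SS}} => {{{S}S}} => {{{}S}} => {{{}}}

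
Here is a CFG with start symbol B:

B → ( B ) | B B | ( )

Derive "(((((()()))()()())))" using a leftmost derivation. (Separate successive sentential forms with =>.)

B => (B)   [B → ( B )]
(B) => ((B))   [B → ( B )]
((B)) => (((B)))   [B → ( B )]
(((B))) => (((BB)))   [B → B B]
(((BB))) => (((BBB)))   [B → B B]
(((BBB))) => (((BBBB)))   [B → B B]
(((BBBB))) => ((((B)BBB)))   [B → ( B )]
((((B)BBB))) => (((((B))BBB)))   [B → ( B )]
(((((B))BBB))) => (((((BB))BBB)))   [B → B B]
(((((BB))BBB))) => (((((()B))BBB)))   [B → ( )]
(((((()B))BBB))) => (((((()()))BBB)))   [B → ( )]
(((((()()))BBB))) => (((((()()))()BB)))   [B → ( )]
(((((()()))()BB))) => (((((()()))()()B)))   [B → ( )]
(((((()()))()()B))) => (((((()()))()()())))   [B → ( )]

B=>(B)=>((B))=>(((B)))=>(((BB)))=>(((BBB)))=>(((BBBB)))=>((((B)BBB)))=>(((((B))BBB)))=>(((((BB))BBB)))=>(((((()B))BBB)))=>(((((()()))BBB)))=>(((((()()))()BB)))=>(((((()()))()()B)))=>(((((()()))()()())))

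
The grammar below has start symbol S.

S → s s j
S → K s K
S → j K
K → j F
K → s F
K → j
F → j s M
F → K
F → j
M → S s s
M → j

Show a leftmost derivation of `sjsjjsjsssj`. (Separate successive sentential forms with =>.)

S => KsK => sFsK => sjsMsK => sjsSsssK => sjsKsKsssK => sjsjFsKsssK => sjsjKsKsssK => sjsjjsKsssK => sjsjjsjsssK => sjsjjsjsssj

S => KsK   [S → K s K]
KsK => sFsK   [K → s F]
sFsK => sjsMsK   [F → j s M]
sjsMsK => sjsSsssK   [M → S s s]
sjsSsssK => sjsKsKsssK   [S → K s K]
sjsKsKsssK => sjsjFsKsssK   [K → j F]
sjsjFsKsssK => sjsjKsKsssK   [F → K]
sjsjKsKsssK => sjsjjsKsssK   [K → j]
sjsjjsKsssK => sjsjjsjsssK   [K → j]
sjsjjsjsssK => sjsjjsjsssj   [K → j]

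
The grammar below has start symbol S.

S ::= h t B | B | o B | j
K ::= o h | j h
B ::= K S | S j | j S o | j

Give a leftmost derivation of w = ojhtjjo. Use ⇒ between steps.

S ⇒ oB ⇒ ojSo ⇒ ojhtBo ⇒ ojhtSjo ⇒ ojhtBjo ⇒ ojhtjjo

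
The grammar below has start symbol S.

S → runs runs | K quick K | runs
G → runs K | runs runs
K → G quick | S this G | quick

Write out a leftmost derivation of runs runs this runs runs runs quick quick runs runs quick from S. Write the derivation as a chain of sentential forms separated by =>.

S => K quick K => S this G quick K => runs runs this G quick K => runs runs this runs K quick K => runs runs this runs G quick quick K => runs runs this runs runs runs quick quick K => runs runs this runs runs runs quick quick G quick => runs runs this runs runs runs quick quick runs runs quick

S => K quick K   [S → K quick K]
K quick K => S this G quick K   [K → S this G]
S this G quick K => runs runs this G quick K   [S → runs runs]
runs runs this G quick K => runs runs this runs K quick K   [G → runs K]
runs runs this runs K quick K => runs runs this runs G quick quick K   [K → G quick]
runs runs this runs G quick quick K => runs runs this runs runs runs quick quick K   [G → runs runs]
runs runs this runs runs runs quick quick K => runs runs this runs runs runs quick quick G quick   [K → G quick]
runs runs this runs runs runs quick quick G quick => runs runs this runs runs runs quick quick runs runs quick   [G → runs runs]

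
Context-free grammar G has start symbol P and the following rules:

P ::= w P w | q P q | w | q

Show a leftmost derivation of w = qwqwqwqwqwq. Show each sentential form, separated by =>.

P=>qPq=>qwPwq=>qwqPqwq=>qwqwPwqwq=>qwqwqPqwqwq=>qwqwqwqwqwq

P => qPq   [P ::= q P q]
qPq => qwPwq   [P ::= w P w]
qwPwq => qwqPqwq   [P ::= q P q]
qwqPqwq => qwqwPwqwq   [P ::= w P w]
qwqwPwqwq => qwqwqPqwqwq   [P ::= q P q]
qwqwqPqwqwq => qwqwqwqwqwq   [P ::= w]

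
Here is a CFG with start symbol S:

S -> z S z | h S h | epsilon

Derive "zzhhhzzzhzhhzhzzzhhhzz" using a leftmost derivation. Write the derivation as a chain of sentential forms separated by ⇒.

S ⇒ zSz ⇒ zzSzz ⇒ zzhShzz ⇒ zzhhShhzz ⇒ zzhhhShhhzz ⇒ zzhhhzSzhhhzz ⇒ zzhhhzzSzzhhhzz ⇒ zzhhhzzzSzzzhhhzz ⇒ zzhhhzzzhShzzzhhhzz ⇒ zzhhhzzzhzSzhzzzhhhzz ⇒ zzhhhzzzhzhShzhzzzhhhzz ⇒ zzhhhzzzhzhhzhzzzhhhzz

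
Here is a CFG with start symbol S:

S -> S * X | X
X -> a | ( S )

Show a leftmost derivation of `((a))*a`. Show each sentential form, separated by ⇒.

S ⇒ S*X   [S -> S * X]
S*X ⇒ X*X   [S -> X]
X*X ⇒ (S)*X   [X -> ( S )]
(S)*X ⇒ (X)*X   [S -> X]
(X)*X ⇒ ((S))*X   [X -> ( S )]
((S))*X ⇒ ((X))*X   [S -> X]
((X))*X ⇒ ((a))*X   [X -> a]
((a))*X ⇒ ((a))*a   [X -> a]

S⇒S*X⇒X*X⇒(S)*X⇒(X)*X⇒((S))*X⇒((X))*X⇒((a))*X⇒((a))*a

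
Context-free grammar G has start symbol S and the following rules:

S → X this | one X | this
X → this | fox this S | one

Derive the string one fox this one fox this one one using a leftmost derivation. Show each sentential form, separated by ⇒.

S ⇒ one X   [S → one X]
one X ⇒ one fox this S   [X → fox this S]
one fox this S ⇒ one fox this one X   [S → one X]
one fox this one X ⇒ one fox this one fox this S   [X → fox this S]
one fox this one fox this S ⇒ one fox this one fox this one X   [S → one X]
one fox this one fox this one X ⇒ one fox this one fox this one one   [X → one]

S ⇒ one X ⇒ one fox this S ⇒ one fox this one X ⇒ one fox this one fox this S ⇒ one fox this one fox this one X ⇒ one fox this one fox this one one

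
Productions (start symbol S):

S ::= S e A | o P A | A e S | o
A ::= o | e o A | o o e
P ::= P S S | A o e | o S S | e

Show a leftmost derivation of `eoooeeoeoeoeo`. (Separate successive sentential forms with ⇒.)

S ⇒ SeA   [S ::= S e A]
SeA ⇒ AeSeA   [S ::= A e S]
AeSeA ⇒ eoAeSeA   [A ::= e o A]
eoAeSeA ⇒ eoooeeSeA   [A ::= o o e]
eoooeeSeA ⇒ eoooeeSeAeA   [S ::= S e A]
eoooeeSeAeA ⇒ eoooeeSeAeAeA   [S ::= S e A]
eoooeeSeAeAeA ⇒ eoooeeoeAeAeA   [S ::= o]
eoooeeoeAeAeA ⇒ eoooeeoeoeAeA   [A ::= o]
eoooeeoeoeAeA ⇒ eoooeeoeoeoeA   [A ::= o]
eoooeeoeoeoeA ⇒ eoooeeoeoeoeo   [A ::= o]

S⇒SeA⇒AeSeA⇒eoAeSeA⇒eoooeeSeA⇒eoooeeSeAeA⇒eoooeeSeAeAeA⇒eoooeeoeAeAeA⇒eoooeeoeoeAeA⇒eoooeeoeoeoeA⇒eoooeeoeoeoeo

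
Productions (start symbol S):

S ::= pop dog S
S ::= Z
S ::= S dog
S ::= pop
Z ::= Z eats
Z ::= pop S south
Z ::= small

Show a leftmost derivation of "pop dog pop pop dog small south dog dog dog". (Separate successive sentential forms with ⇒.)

S ⇒ pop dog S ⇒ pop dog S dog ⇒ pop dog S dog dog ⇒ pop dog S dog dog dog ⇒ pop dog Z dog dog dog ⇒ pop dog pop S south dog dog dog ⇒ pop dog pop pop dog S south dog dog dog ⇒ pop dog pop pop dog Z south dog dog dog ⇒ pop dog pop pop dog small south dog dog dog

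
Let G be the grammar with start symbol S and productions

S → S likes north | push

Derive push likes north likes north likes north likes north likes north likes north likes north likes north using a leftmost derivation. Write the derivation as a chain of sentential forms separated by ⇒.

S ⇒ S likes north ⇒ S likes north likes north ⇒ S likes north likes north likes north ⇒ S likes north likes north likes north likes north ⇒ S likes north likes north likes north likes north likes north ⇒ S likes north likes north likes north likes north likes north likes north ⇒ S likes north likes north likes north likes north likes north likes north likes north ⇒ S likes north likes north likes north likes north likes north likes north likes north likes north ⇒ push likes north likes north likes north likes north likes north likes north likes north likes north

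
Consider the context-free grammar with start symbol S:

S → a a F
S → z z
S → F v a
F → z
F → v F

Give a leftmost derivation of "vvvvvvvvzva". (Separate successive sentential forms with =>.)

S => Fva => vFva => vvFva => vvvFva => vvvvFva => vvvvvFva => vvvvvvFva => vvvvvvvFva => vvvvvvvvFva => vvvvvvvvzva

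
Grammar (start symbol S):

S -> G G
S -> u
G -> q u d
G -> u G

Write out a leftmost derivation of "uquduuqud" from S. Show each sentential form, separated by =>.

S => GG   [S -> G G]
GG => uGG   [G -> u G]
uGG => uqudG   [G -> q u d]
uqudG => uquduG   [G -> u G]
uquduG => uquduuG   [G -> u G]
uquduuG => uquduuqud   [G -> q u d]

S=>GG=>uGG=>uqudG=>uquduG=>uquduuG=>uquduuqud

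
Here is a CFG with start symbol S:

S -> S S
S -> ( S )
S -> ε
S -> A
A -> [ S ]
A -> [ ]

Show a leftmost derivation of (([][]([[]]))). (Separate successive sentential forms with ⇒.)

S⇒(S)⇒((S))⇒((SS))⇒((AS))⇒(([]S))⇒(([]SS))⇒(([]AS))⇒(([][]S))⇒(([][](S)))⇒(([][](A)))⇒(([][]([S])))⇒(([][]([A])))⇒(([][]([[S]])))⇒(([][]([[]])))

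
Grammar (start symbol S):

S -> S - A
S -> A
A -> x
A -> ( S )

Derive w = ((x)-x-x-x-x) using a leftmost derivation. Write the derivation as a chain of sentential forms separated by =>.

S => A   [S -> A]
A => (S)   [A -> ( S )]
(S) => (S-A)   [S -> S - A]
(S-A) => (S-A-A)   [S -> S - A]
(S-A-A) => (S-A-A-A)   [S -> S - A]
(S-A-A-A) => (S-A-A-A-A)   [S -> S - A]
(S-A-A-A-A) => (A-A-A-A-A)   [S -> A]
(A-A-A-A-A) => ((S)-A-A-A-A)   [A -> ( S )]
((S)-A-A-A-A) => ((A)-A-A-A-A)   [S -> A]
((A)-A-A-A-A) => ((x)-A-A-A-A)   [A -> x]
((x)-A-A-A-A) => ((x)-x-A-A-A)   [A -> x]
((x)-x-A-A-A) => ((x)-x-x-A-A)   [A -> x]
((x)-x-x-A-A) => ((x)-x-x-x-A)   [A -> x]
((x)-x-x-x-A) => ((x)-x-x-x-x)   [A -> x]

S => A => (S) => (S-A) => (S-A-A) => (S-A-A-A) => (S-A-A-A-A) => (A-A-A-A-A) => ((S)-A-A-A-A) => ((A)-A-A-A-A) => ((x)-A-A-A-A) => ((x)-x-A-A-A) => ((x)-x-x-A-A) => ((x)-x-x-x-A) => ((x)-x-x-x-x)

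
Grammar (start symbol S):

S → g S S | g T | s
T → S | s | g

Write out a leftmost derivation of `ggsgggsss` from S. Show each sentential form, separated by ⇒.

S⇒gSS⇒ggTS⇒ggsS⇒ggsgSS⇒ggsggSSS⇒ggsgggTSS⇒ggsgggSSS⇒ggsgggsSS⇒ggsgggssS⇒ggsgggsss

S ⇒ gSS   [S → g S S]
gSS ⇒ ggTS   [S → g T]
ggTS ⇒ ggsS   [T → s]
ggsS ⇒ ggsgSS   [S → g S S]
ggsgSS ⇒ ggsggSSS   [S → g S S]
ggsggSSS ⇒ ggsgggTSS   [S → g T]
ggsgggTSS ⇒ ggsgggSSS   [T → S]
ggsgggSSS ⇒ ggsgggsSS   [S → s]
ggsgggsSS ⇒ ggsgggssS   [S → s]
ggsgggssS ⇒ ggsgggsss   [S → s]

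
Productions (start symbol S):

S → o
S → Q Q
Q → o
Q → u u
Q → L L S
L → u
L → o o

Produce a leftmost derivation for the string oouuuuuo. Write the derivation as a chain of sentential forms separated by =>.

S => QQ   [S → Q Q]
QQ => LLSQ   [Q → L L S]
LLSQ => ooLSQ   [L → o o]
ooLSQ => oouSQ   [L → u]
oouSQ => oouQQQ   [S → Q Q]
oouQQQ => oouuuQQ   [Q → u u]
oouuuQQ => oouuuuuQ   [Q → u u]
oouuuuuQ => oouuuuuo   [Q → o]

S => QQ => LLSQ => ooLSQ => oouSQ => oouQQQ => oouuuQQ => oouuuuuQ => oouuuuuo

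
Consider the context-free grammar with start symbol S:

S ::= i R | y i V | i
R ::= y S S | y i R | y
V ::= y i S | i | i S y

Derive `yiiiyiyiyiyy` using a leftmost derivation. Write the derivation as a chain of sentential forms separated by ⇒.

S⇒yiV⇒yiiSy⇒yiiiRy⇒yiiiyiRy⇒yiiiyiyiRy⇒yiiiyiyiyiRy⇒yiiiyiyiyiyy

S ⇒ yiV   [S ::= y i V]
yiV ⇒ yiiSy   [V ::= i S y]
yiiSy ⇒ yiiiRy   [S ::= i R]
yiiiRy ⇒ yiiiyiRy   [R ::= y i R]
yiiiyiRy ⇒ yiiiyiyiRy   [R ::= y i R]
yiiiyiyiRy ⇒ yiiiyiyiyiRy   [R ::= y i R]
yiiiyiyiyiRy ⇒ yiiiyiyiyiyy   [R ::= y]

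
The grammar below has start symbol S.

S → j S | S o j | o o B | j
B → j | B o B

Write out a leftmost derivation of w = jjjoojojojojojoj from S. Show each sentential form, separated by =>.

S => jS   [S → j S]
jS => jjS   [S → j S]
jjS => jjSoj   [S → S o j]
jjSoj => jjjSoj   [S → j S]
jjjSoj => jjjooBoj   [S → o o B]
jjjooBoj => jjjooBoBoj   [B → B o B]
jjjooBoBoj => jjjooBoBoBoj   [B → B o B]
jjjooBoBoBoj => jjjooBoBoBoBoj   [B → B o B]
jjjooBoBoBoBoj => jjjooBoBoBoBoBoj   [B → B o B]
jjjooBoBoBoBoBoj => jjjoojoBoBoBoBoj   [B → j]
jjjoojoBoBoBoBoj => jjjoojojoBoBoBoj   [B → j]
jjjoojojoBoBoBoj => jjjoojojojoBoBoj   [B → j]
jjjoojojojoBoBoj => jjjoojojojojoBoj   [B → j]
jjjoojojojojoBoj => jjjoojojojojojoj   [B → j]

S=>jS=>jjS=>jjSoj=>jjjSoj=>jjjooBoj=>jjjooBoBoj=>jjjooBoBoBoj=>jjjooBoBoBoBoj=>jjjooBoBoBoBoBoj=>jjjoojoBoBoBoBoj=>jjjoojojoBoBoBoj=>jjjoojojojoBoBoj=>jjjoojojojojoBoj=>jjjoojojojojojoj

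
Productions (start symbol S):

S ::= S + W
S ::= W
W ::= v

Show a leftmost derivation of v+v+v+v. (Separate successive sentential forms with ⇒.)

S ⇒ S+W   [S ::= S + W]
S+W ⇒ S+W+W   [S ::= S + W]
S+W+W ⇒ S+W+W+W   [S ::= S + W]
S+W+W+W ⇒ W+W+W+W   [S ::= W]
W+W+W+W ⇒ v+W+W+W   [W ::= v]
v+W+W+W ⇒ v+v+W+W   [W ::= v]
v+v+W+W ⇒ v+v+v+W   [W ::= v]
v+v+v+W ⇒ v+v+v+v   [W ::= v]

S⇒S+W⇒S+W+W⇒S+W+W+W⇒W+W+W+W⇒v+W+W+W⇒v+v+W+W⇒v+v+v+W⇒v+v+v+v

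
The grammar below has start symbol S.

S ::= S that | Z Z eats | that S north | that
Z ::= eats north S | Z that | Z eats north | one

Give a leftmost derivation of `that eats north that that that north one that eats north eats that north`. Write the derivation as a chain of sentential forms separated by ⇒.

S ⇒ that S north ⇒ that S that north ⇒ that Z Z eats that north ⇒ that eats north S Z eats that north ⇒ that eats north that S north Z eats that north ⇒ that eats north that S that north Z eats that north ⇒ that eats north that that that north Z eats that north ⇒ that eats north that that that north Z eats north eats that north ⇒ that eats north that that that north Z that eats north eats that north ⇒ that eats north that that that north one that eats north eats that north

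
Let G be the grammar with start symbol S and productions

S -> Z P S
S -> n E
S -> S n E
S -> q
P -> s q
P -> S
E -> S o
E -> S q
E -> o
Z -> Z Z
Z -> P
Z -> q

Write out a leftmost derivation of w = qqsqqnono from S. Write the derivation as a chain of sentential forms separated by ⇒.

S⇒SnE⇒SnEnE⇒ZPSnEnE⇒ZZPSnEnE⇒PZPSnEnE⇒SZPSnEnE⇒qZPSnEnE⇒qqPSnEnE⇒qqsqSnEnE⇒qqsqqnEnE⇒qqsqqnonE⇒qqsqqnono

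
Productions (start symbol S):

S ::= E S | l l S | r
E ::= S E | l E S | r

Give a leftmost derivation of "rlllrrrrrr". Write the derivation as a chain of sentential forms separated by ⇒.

S ⇒ ES ⇒ SES ⇒ rES ⇒ rlESS ⇒ rlSESS ⇒ rlllSESS ⇒ rlllESESS ⇒ rlllSESESS ⇒ rlllrESESS ⇒ rlllrrSESS ⇒ rlllrrrESS ⇒ rlllrrrrSS ⇒ rlllrrrrrS ⇒ rlllrrrrrr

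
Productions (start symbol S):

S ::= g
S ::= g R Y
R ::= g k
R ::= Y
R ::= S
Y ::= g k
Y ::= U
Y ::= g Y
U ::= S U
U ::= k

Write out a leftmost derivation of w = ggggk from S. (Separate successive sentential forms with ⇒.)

S ⇒ gRY ⇒ gSY ⇒ ggY ⇒ gggY ⇒ ggggk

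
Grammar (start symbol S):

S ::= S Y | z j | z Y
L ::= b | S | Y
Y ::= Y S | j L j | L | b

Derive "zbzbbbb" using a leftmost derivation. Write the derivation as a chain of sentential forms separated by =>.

S => SY   [S ::= S Y]
SY => SYY   [S ::= S Y]
SYY => zYYY   [S ::= z Y]
zYYY => zYSYY   [Y ::= Y S]
zYSYY => zLSYY   [Y ::= L]
zLSYY => zbSYY   [L ::= b]
zbSYY => zbSYYY   [S ::= S Y]
zbSYYY => zbzYYYY   [S ::= z Y]
zbzYYYY => zbzbYYY   [Y ::= b]
zbzbYYY => zbzbbYY   [Y ::= b]
zbzbbYY => zbzbbbY   [Y ::= b]
zbzbbbY => zbzbbbb   [Y ::= b]

S => SY => SYY => zYYY => zYSYY => zLSYY => zbSYY => zbSYYY => zbzYYYY => zbzbYYY => zbzbbYY => zbzbbbY => zbzbbbb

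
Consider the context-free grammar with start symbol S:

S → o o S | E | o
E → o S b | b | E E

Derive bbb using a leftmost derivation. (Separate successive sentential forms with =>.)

S=>E=>EE=>EEE=>bEE=>bbE=>bbb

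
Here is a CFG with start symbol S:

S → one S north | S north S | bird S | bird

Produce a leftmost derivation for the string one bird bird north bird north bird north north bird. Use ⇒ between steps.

S ⇒ S north S ⇒ one S north north S ⇒ one S north S north north S ⇒ one bird S north S north north S ⇒ one bird S north S north S north north S ⇒ one bird bird north S north S north north S ⇒ one bird bird north bird north S north north S ⇒ one bird bird north bird north bird north north S ⇒ one bird bird north bird north bird north north bird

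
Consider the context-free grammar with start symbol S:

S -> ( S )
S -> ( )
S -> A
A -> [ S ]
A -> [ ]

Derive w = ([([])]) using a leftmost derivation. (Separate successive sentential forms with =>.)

S => (S) => (A) => ([S]) => ([(S)]) => ([(A)]) => ([([])])

S => (S)   [S -> ( S )]
(S) => (A)   [S -> A]
(A) => ([S])   [A -> [ S ]]
([S]) => ([(S)])   [S -> ( S )]
([(S)]) => ([(A)])   [S -> A]
([(A)]) => ([([])])   [A -> [ ]]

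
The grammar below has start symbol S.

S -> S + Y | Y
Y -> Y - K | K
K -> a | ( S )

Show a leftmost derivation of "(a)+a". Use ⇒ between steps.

S ⇒ S+Y ⇒ Y+Y ⇒ K+Y ⇒ (S)+Y ⇒ (Y)+Y ⇒ (K)+Y ⇒ (a)+Y ⇒ (a)+K ⇒ (a)+a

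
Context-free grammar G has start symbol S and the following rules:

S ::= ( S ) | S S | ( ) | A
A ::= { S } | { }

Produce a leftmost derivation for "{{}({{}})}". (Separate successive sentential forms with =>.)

S=>A=>{S}=>{SS}=>{AS}=>{{}S}=>{{}(S)}=>{{}(A)}=>{{}({S})}=>{{}({A})}=>{{}({{}})}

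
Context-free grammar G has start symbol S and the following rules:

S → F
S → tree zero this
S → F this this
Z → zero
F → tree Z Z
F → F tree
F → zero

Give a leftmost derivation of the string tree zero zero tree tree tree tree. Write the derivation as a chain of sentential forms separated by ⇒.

S ⇒ F ⇒ F tree ⇒ F tree tree ⇒ F tree tree tree ⇒ F tree tree tree tree ⇒ tree Z Z tree tree tree tree ⇒ tree zero Z tree tree tree tree ⇒ tree zero zero tree tree tree tree

S ⇒ F   [S → F]
F ⇒ F tree   [F → F tree]
F tree ⇒ F tree tree   [F → F tree]
F tree tree ⇒ F tree tree tree   [F → F tree]
F tree tree tree ⇒ F tree tree tree tree   [F → F tree]
F tree tree tree tree ⇒ tree Z Z tree tree tree tree   [F → tree Z Z]
tree Z Z tree tree tree tree ⇒ tree zero Z tree tree tree tree   [Z → zero]
tree zero Z tree tree tree tree ⇒ tree zero zero tree tree tree tree   [Z → zero]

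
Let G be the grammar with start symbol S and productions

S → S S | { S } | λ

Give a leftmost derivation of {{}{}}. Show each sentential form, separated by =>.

S => {S}   [S → { S }]
{S} => {SS}   [S → S S]
{SS} => {{S}S}   [S → { S }]
{{S}S} => {{}S}   [S → λ]
{{}S} => {{}{S}}   [S → { S }]
{{}{S}} => {{}{}}   [S → λ]

S => {S} => {SS} => {{S}S} => {{}S} => {{}{S}} => {{}{}}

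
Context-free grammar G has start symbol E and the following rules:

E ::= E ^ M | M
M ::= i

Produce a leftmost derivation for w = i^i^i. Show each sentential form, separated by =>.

E => E^M => E^M^M => M^M^M => i^M^M => i^i^M => i^i^i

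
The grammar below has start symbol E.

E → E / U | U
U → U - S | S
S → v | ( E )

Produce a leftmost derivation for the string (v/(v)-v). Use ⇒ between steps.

E ⇒ U ⇒ S ⇒ (E) ⇒ (E/U) ⇒ (U/U) ⇒ (S/U) ⇒ (v/U) ⇒ (v/U-S) ⇒ (v/S-S) ⇒ (v/(E)-S) ⇒ (v/(U)-S) ⇒ (v/(S)-S) ⇒ (v/(v)-S) ⇒ (v/(v)-v)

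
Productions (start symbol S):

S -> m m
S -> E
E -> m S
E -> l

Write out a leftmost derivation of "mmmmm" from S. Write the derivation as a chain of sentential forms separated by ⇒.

S ⇒ E ⇒ mS ⇒ mE ⇒ mmS ⇒ mmE ⇒ mmmS ⇒ mmmmm

S ⇒ E   [S -> E]
E ⇒ mS   [E -> m S]
mS ⇒ mE   [S -> E]
mE ⇒ mmS   [E -> m S]
mmS ⇒ mmE   [S -> E]
mmE ⇒ mmmS   [E -> m S]
mmmS ⇒ mmmmm   [S -> m m]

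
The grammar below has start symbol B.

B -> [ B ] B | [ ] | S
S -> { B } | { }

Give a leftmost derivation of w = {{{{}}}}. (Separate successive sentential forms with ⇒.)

B ⇒ S   [B -> S]
S ⇒ {B}   [S -> { B }]
{B} ⇒ {S}   [B -> S]
{S} ⇒ {{B}}   [S -> { B }]
{{B}} ⇒ {{S}}   [B -> S]
{{S}} ⇒ {{{B}}}   [S -> { B }]
{{{B}}} ⇒ {{{S}}}   [B -> S]
{{{S}}} ⇒ {{{{}}}}   [S -> { }]

B ⇒ S ⇒ {B} ⇒ {S} ⇒ {{B}} ⇒ {{S}} ⇒ {{{B}}} ⇒ {{{S}}} ⇒ {{{{}}}}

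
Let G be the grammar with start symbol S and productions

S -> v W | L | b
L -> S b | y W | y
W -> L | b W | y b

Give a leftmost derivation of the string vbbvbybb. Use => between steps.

S => vW => vbW => vbbW => vbbL => vbbSb => vbbvWb => vbbvbWb => vbbvbybb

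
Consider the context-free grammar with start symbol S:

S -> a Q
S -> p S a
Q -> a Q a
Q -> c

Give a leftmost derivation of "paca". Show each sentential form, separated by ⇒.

S⇒pSa⇒paQa⇒paca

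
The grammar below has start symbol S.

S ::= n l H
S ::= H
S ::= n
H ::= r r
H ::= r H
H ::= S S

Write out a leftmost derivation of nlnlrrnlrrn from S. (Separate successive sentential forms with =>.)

S => H   [S ::= H]
H => SS   [H ::= S S]
SS => nlHS   [S ::= n l H]
nlHS => nlSSS   [H ::= S S]
nlSSS => nlnlHSS   [S ::= n l H]
nlnlHSS => nlnlrrSS   [H ::= r r]
nlnlrrSS => nlnlrrnlHS   [S ::= n l H]
nlnlrrnlHS => nlnlrrnlrrS   [H ::= r r]
nlnlrrnlrrS => nlnlrrnlrrn   [S ::= n]

S=>H=>SS=>nlHS=>nlSSS=>nlnlHSS=>nlnlrrSS=>nlnlrrnlHS=>nlnlrrnlrrS=>nlnlrrnlrrn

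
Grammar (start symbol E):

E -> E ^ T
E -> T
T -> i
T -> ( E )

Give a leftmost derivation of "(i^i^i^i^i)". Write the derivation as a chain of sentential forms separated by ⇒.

E⇒T⇒(E)⇒(E^T)⇒(E^T^T)⇒(E^T^T^T)⇒(E^T^T^T^T)⇒(T^T^T^T^T)⇒(i^T^T^T^T)⇒(i^i^T^T^T)⇒(i^i^i^T^T)⇒(i^i^i^i^T)⇒(i^i^i^i^i)

E ⇒ T   [E -> T]
T ⇒ (E)   [T -> ( E )]
(E) ⇒ (E^T)   [E -> E ^ T]
(E^T) ⇒ (E^T^T)   [E -> E ^ T]
(E^T^T) ⇒ (E^T^T^T)   [E -> E ^ T]
(E^T^T^T) ⇒ (E^T^T^T^T)   [E -> E ^ T]
(E^T^T^T^T) ⇒ (T^T^T^T^T)   [E -> T]
(T^T^T^T^T) ⇒ (i^T^T^T^T)   [T -> i]
(i^T^T^T^T) ⇒ (i^i^T^T^T)   [T -> i]
(i^i^T^T^T) ⇒ (i^i^i^T^T)   [T -> i]
(i^i^i^T^T) ⇒ (i^i^i^i^T)   [T -> i]
(i^i^i^i^T) ⇒ (i^i^i^i^i)   [T -> i]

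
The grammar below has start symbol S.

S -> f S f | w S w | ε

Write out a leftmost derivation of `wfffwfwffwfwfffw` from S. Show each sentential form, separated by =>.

S => wSw => wfSfw => wffSffw => wfffSfffw => wfffwSwfffw => wfffwfSfwfffw => wfffwfwSwfwfffw => wfffwfwfSfwfwfffw => wfffwfwffwfwfffw

S => wSw   [S -> w S w]
wSw => wfSfw   [S -> f S f]
wfSfw => wffSffw   [S -> f S f]
wffSffw => wfffSfffw   [S -> f S f]
wfffSfffw => wfffwSwfffw   [S -> w S w]
wfffwSwfffw => wfffwfSfwfffw   [S -> f S f]
wfffwfSfwfffw => wfffwfwSwfwfffw   [S -> w S w]
wfffwfwSwfwfffw => wfffwfwfSfwfwfffw   [S -> f S f]
wfffwfwfSfwfwfffw => wfffwfwffwfwfffw   [S -> ε]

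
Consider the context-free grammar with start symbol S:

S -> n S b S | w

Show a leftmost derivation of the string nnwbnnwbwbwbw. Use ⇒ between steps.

S ⇒ nSbS   [S -> n S b S]
nSbS ⇒ nnSbSbS   [S -> n S b S]
nnSbSbS ⇒ nnwbSbS   [S -> w]
nnwbSbS ⇒ nnwbnSbSbS   [S -> n S b S]
nnwbnSbSbS ⇒ nnwbnnSbSbSbS   [S -> n S b S]
nnwbnnSbSbSbS ⇒ nnwbnnwbSbSbS   [S -> w]
nnwbnnwbSbSbS ⇒ nnwbnnwbwbSbS   [S -> w]
nnwbnnwbwbSbS ⇒ nnwbnnwbwbwbS   [S -> w]
nnwbnnwbwbwbS ⇒ nnwbnnwbwbwbw   [S -> w]

S ⇒ nSbS ⇒ nnSbSbS ⇒ nnwbSbS ⇒ nnwbnSbSbS ⇒ nnwbnnSbSbSbS ⇒ nnwbnnwbSbSbS ⇒ nnwbnnwbwbSbS ⇒ nnwbnnwbwbwbS ⇒ nnwbnnwbwbwbw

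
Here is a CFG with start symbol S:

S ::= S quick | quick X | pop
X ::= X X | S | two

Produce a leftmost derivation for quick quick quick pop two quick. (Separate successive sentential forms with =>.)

S => S quick   [S ::= S quick]
S quick => quick X quick   [S ::= quick X]
quick X quick => quick X X quick   [X ::= X X]
quick X X quick => quick S X quick   [X ::= S]
quick S X quick => quick quick X X quick   [S ::= quick X]
quick quick X X quick => quick quick S X quick   [X ::= S]
quick quick S X quick => quick quick quick X X quick   [S ::= quick X]
quick quick quick X X quick => quick quick quick S X quick   [X ::= S]
quick quick quick S X quick => quick quick quick pop X quick   [S ::= pop]
quick quick quick pop X quick => quick quick quick pop two quick   [X ::= two]

S => S quick => quick X quick => quick X X quick => quick S X quick => quick quick X X quick => quick quick S X quick => quick quick quick X X quick => quick quick quick S X quick => quick quick quick pop X quick => quick quick quick pop two quick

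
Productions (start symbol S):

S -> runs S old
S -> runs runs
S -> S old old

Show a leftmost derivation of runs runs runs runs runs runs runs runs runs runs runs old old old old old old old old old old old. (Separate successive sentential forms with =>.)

S => runs S old => runs runs S old old => runs runs runs S old old old => runs runs runs runs S old old old old => runs runs runs runs S old old old old old old => runs runs runs runs runs S old old old old old old old => runs runs runs runs runs runs S old old old old old old old old => runs runs runs runs runs runs runs S old old old old old old old old old => runs runs runs runs runs runs runs runs S old old old old old old old old old old => runs runs runs runs runs runs runs runs runs S old old old old old old old old old old old => runs runs runs runs runs runs runs runs runs runs runs old old old old old old old old old old old

S => runs S old   [S -> runs S old]
runs S old => runs runs S old old   [S -> runs S old]
runs runs S old old => runs runs runs S old old old   [S -> runs S old]
runs runs runs S old old old => runs runs runs runs S old old old old   [S -> runs S old]
runs runs runs runs S old old old old => runs runs runs runs S old old old old old old   [S -> S old old]
runs runs runs runs S old old old old old old => runs runs runs runs runs S old old old old old old old   [S -> runs S old]
runs runs runs runs runs S old old old old old old old => runs runs runs runs runs runs S old old old old old old old old   [S -> runs S old]
runs runs runs runs runs runs S old old old old old old old old => runs runs runs runs runs runs runs S old old old old old old old old old   [S -> runs S old]
runs runs runs runs runs runs runs S old old old old old old old old old => runs runs runs runs runs runs runs runs S old old old old old old old old old old   [S -> runs S old]
runs runs runs runs runs runs runs runs S old old old old old old old old old old => runs runs runs runs runs runs runs runs runs S old old old old old old old old old old old   [S -> runs S old]
runs runs runs runs runs runs runs runs runs S old old old old old old old old old old old => runs runs runs runs runs runs runs runs runs runs runs old old old old old old old old old old old   [S -> runs runs]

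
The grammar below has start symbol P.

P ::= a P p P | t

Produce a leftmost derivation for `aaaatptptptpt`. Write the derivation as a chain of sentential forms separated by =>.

P => aPpP => aaPpPpP => aaaPpPpPpP => aaaaPpPpPpPpP => aaaatpPpPpPpP => aaaatptpPpPpP => aaaatptptpPpP => aaaatptptptpP => aaaatptptptpt

P => aPpP   [P ::= a P p P]
aPpP => aaPpPpP   [P ::= a P p P]
aaPpPpP => aaaPpPpPpP   [P ::= a P p P]
aaaPpPpPpP => aaaaPpPpPpPpP   [P ::= a P p P]
aaaaPpPpPpPpP => aaaatpPpPpPpP   [P ::= t]
aaaatpPpPpPpP => aaaatptpPpPpP   [P ::= t]
aaaatptpPpPpP => aaaatptptpPpP   [P ::= t]
aaaatptptpPpP => aaaatptptptpP   [P ::= t]
aaaatptptptpP => aaaatptptptpt   [P ::= t]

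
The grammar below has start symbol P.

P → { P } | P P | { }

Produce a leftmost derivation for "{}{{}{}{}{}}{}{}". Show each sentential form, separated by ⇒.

P⇒PP⇒PPP⇒{}PP⇒{}PPP⇒{}{P}PP⇒{}{PP}PP⇒{}{PPP}PP⇒{}{PPPP}PP⇒{}{{}PPP}PP⇒{}{{}{}PP}PP⇒{}{{}{}{}P}PP⇒{}{{}{}{}{}}PP⇒{}{{}{}{}{}}{}P⇒{}{{}{}{}{}}{}{}

P ⇒ PP   [P → P P]
PP ⇒ PPP   [P → P P]
PPP ⇒ {}PP   [P → { }]
{}PP ⇒ {}PPP   [P → P P]
{}PPP ⇒ {}{P}PP   [P → { P }]
{}{P}PP ⇒ {}{PP}PP   [P → P P]
{}{PP}PP ⇒ {}{PPP}PP   [P → P P]
{}{PPP}PP ⇒ {}{PPPP}PP   [P → P P]
{}{PPPP}PP ⇒ {}{{}PPP}PP   [P → { }]
{}{{}PPP}PP ⇒ {}{{}{}PP}PP   [P → { }]
{}{{}{}PP}PP ⇒ {}{{}{}{}P}PP   [P → { }]
{}{{}{}{}P}PP ⇒ {}{{}{}{}{}}PP   [P → { }]
{}{{}{}{}{}}PP ⇒ {}{{}{}{}{}}{}P   [P → { }]
{}{{}{}{}{}}{}P ⇒ {}{{}{}{}{}}{}{}   [P → { }]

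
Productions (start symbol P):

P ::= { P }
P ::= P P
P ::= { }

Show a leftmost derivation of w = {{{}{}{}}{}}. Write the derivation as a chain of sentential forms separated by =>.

P=>{P}=>{PP}=>{{P}P}=>{{PP}P}=>{{PPP}P}=>{{{}PP}P}=>{{{}{}P}P}=>{{{}{}{}}P}=>{{{}{}{}}{}}

P => {P}   [P ::= { P }]
{P} => {PP}   [P ::= P P]
{PP} => {{P}P}   [P ::= { P }]
{{P}P} => {{PP}P}   [P ::= P P]
{{PP}P} => {{PPP}P}   [P ::= P P]
{{PPP}P} => {{{}PP}P}   [P ::= { }]
{{{}PP}P} => {{{}{}P}P}   [P ::= { }]
{{{}{}P}P} => {{{}{}{}}P}   [P ::= { }]
{{{}{}{}}P} => {{{}{}{}}{}}   [P ::= { }]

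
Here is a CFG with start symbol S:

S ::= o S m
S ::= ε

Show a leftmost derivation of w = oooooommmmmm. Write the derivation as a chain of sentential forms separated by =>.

S => oSm   [S ::= o S m]
oSm => ooSmm   [S ::= o S m]
ooSmm => oooSmmm   [S ::= o S m]
oooSmmm => ooooSmmmm   [S ::= o S m]
ooooSmmmm => oooooSmmmmm   [S ::= o S m]
oooooSmmmmm => ooooooSmmmmmm   [S ::= o S m]
ooooooSmmmmmm => oooooommmmmm   [S ::= ε]

S => oSm => ooSmm => oooSmmm => ooooSmmmm => oooooSmmmmm => ooooooSmmmmmm => oooooommmmmm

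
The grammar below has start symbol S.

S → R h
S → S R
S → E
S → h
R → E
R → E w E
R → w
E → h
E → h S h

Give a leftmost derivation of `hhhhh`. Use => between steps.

S=>E=>hSh=>hEh=>hhShh=>hhEhh=>hhhhh

S => E   [S → E]
E => hSh   [E → h S h]
hSh => hEh   [S → E]
hEh => hhShh   [E → h S h]
hhShh => hhEhh   [S → E]
hhEhh => hhhhh   [E → h]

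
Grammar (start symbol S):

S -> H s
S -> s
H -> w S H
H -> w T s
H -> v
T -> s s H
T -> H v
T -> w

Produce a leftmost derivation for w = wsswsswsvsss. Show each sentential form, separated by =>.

S=>Hs=>wTss=>wssHss=>wsswTsss=>wsswssHsss=>wsswsswSHsss=>wsswsswsHsss=>wsswsswsvsss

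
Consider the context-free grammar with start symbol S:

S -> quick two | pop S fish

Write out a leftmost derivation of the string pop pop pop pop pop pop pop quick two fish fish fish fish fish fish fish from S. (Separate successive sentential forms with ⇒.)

S ⇒ pop S fish ⇒ pop pop S fish fish ⇒ pop pop pop S fish fish fish ⇒ pop pop pop pop S fish fish fish fish ⇒ pop pop pop pop pop S fish fish fish fish fish ⇒ pop pop pop pop pop pop S fish fish fish fish fish fish ⇒ pop pop pop pop pop pop pop S fish fish fish fish fish fish fish ⇒ pop pop pop pop pop pop pop quick two fish fish fish fish fish fish fish

S ⇒ pop S fish   [S -> pop S fish]
pop S fish ⇒ pop pop S fish fish   [S -> pop S fish]
pop pop S fish fish ⇒ pop pop pop S fish fish fish   [S -> pop S fish]
pop pop pop S fish fish fish ⇒ pop pop pop pop S fish fish fish fish   [S -> pop S fish]
pop pop pop pop S fish fish fish fish ⇒ pop pop pop pop pop S fish fish fish fish fish   [S -> pop S fish]
pop pop pop pop pop S fish fish fish fish fish ⇒ pop pop pop pop pop pop S fish fish fish fish fish fish   [S -> pop S fish]
pop pop pop pop pop pop S fish fish fish fish fish fish ⇒ pop pop pop pop pop pop pop S fish fish fish fish fish fish fish   [S -> pop S fish]
pop pop pop pop pop pop pop S fish fish fish fish fish fish fish ⇒ pop pop pop pop pop pop pop quick two fish fish fish fish fish fish fish   [S -> quick two]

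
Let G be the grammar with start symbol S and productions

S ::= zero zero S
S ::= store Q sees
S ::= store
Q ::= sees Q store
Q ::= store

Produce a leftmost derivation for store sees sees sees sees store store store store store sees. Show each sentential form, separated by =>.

S => store Q sees => store sees Q store sees => store sees sees Q store store sees => store sees sees sees Q store store store sees => store sees sees sees sees Q store store store store sees => store sees sees sees sees store store store store store sees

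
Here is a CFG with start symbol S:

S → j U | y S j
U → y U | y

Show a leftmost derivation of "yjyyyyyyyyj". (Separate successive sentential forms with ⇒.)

S ⇒ ySj   [S → y S j]
ySj ⇒ yjUj   [S → j U]
yjUj ⇒ yjyUj   [U → y U]
yjyUj ⇒ yjyyUj   [U → y U]
yjyyUj ⇒ yjyyyUj   [U → y U]
yjyyyUj ⇒ yjyyyyUj   [U → y U]
yjyyyyUj ⇒ yjyyyyyUj   [U → y U]
yjyyyyyUj ⇒ yjyyyyyyUj   [U → y U]
yjyyyyyyUj ⇒ yjyyyyyyyUj   [U → y U]
yjyyyyyyyUj ⇒ yjyyyyyyyyj   [U → y]

S⇒ySj⇒yjUj⇒yjyUj⇒yjyyUj⇒yjyyyUj⇒yjyyyyUj⇒yjyyyyyUj⇒yjyyyyyyUj⇒yjyyyyyyyUj⇒yjyyyyyyyyj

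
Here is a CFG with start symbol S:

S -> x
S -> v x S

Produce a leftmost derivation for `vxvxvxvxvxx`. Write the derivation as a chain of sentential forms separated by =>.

S => vxS => vxvxS => vxvxvxS => vxvxvxvxS => vxvxvxvxvxS => vxvxvxvxvxx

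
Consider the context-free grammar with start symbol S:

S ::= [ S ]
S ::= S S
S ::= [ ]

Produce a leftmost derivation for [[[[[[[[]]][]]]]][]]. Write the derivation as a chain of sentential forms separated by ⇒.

S ⇒ [S] ⇒ [SS] ⇒ [[S]S] ⇒ [[[S]]S] ⇒ [[[[S]]]S] ⇒ [[[[[S]]]]S] ⇒ [[[[[SS]]]]S] ⇒ [[[[[[S]S]]]]S] ⇒ [[[[[[[S]]S]]]]S] ⇒ [[[[[[[[]]]S]]]]S] ⇒ [[[[[[[[]]][]]]]]S] ⇒ [[[[[[[[]]][]]]]][]]

S ⇒ [S]   [S ::= [ S ]]
[S] ⇒ [SS]   [S ::= S S]
[SS] ⇒ [[S]S]   [S ::= [ S ]]
[[S]S] ⇒ [[[S]]S]   [S ::= [ S ]]
[[[S]]S] ⇒ [[[[S]]]S]   [S ::= [ S ]]
[[[[S]]]S] ⇒ [[[[[S]]]]S]   [S ::= [ S ]]
[[[[[S]]]]S] ⇒ [[[[[SS]]]]S]   [S ::= S S]
[[[[[SS]]]]S] ⇒ [[[[[[S]S]]]]S]   [S ::= [ S ]]
[[[[[[S]S]]]]S] ⇒ [[[[[[[S]]S]]]]S]   [S ::= [ S ]]
[[[[[[[S]]S]]]]S] ⇒ [[[[[[[[]]]S]]]]S]   [S ::= [ ]]
[[[[[[[[]]]S]]]]S] ⇒ [[[[[[[[]]][]]]]]S]   [S ::= [ ]]
[[[[[[[[]]][]]]]]S] ⇒ [[[[[[[[]]][]]]]][]]   [S ::= [ ]]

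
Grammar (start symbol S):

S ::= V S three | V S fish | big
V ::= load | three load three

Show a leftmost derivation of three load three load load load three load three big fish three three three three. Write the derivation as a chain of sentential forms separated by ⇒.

S ⇒ V S three   [S ::= V S three]
V S three ⇒ three load three S three   [V ::= three load three]
three load three S three ⇒ three load three V S three three   [S ::= V S three]
three load three V S three three ⇒ three load three load S three three   [V ::= load]
three load three load S three three ⇒ three load three load V S three three three   [S ::= V S three]
three load three load V S three three three ⇒ three load three load load S three three three   [V ::= load]
three load three load load S three three three ⇒ three load three load load V S three three three three   [S ::= V S three]
three load three load load V S three three three three ⇒ three load three load load load S three three three three   [V ::= load]
three load three load load load S three three three three ⇒ three load three load load load V S fish three three three three   [S ::= V S fish]
three load three load load load V S fish three three three three ⇒ three load three load load load three load three S fish three three three three   [V ::= three load three]
three load three load load load three load three S fish three three three three ⇒ three load three load load load three load three big fish three three three three   [S ::= big]

S ⇒ V S three ⇒ three load three S three ⇒ three load three V S three three ⇒ three load three load S three three ⇒ three load three load V S three three three ⇒ three load three load load S three three three ⇒ three load three load load V S three three three three ⇒ three load three load load load S three three three three ⇒ three load three load load load V S fish three three three three ⇒ three load three load load load three load three S fish three three three three ⇒ three load three load load load three load three big fish three three three three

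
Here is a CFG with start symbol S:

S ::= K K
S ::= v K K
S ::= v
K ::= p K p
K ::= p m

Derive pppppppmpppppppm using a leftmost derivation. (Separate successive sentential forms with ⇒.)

S⇒KK⇒pKpK⇒ppKppK⇒pppKpppK⇒ppppKppppK⇒pppppKpppppK⇒ppppppKppppppK⇒pppppppmppppppK⇒pppppppmpppppppm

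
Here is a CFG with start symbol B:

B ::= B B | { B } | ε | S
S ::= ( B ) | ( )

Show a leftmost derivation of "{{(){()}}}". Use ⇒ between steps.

B ⇒ {B} ⇒ {{B}} ⇒ {{BB}} ⇒ {{BBB}} ⇒ {{SBB}} ⇒ {{()BB}} ⇒ {{(){B}B}} ⇒ {{(){S}B}} ⇒ {{(){()}B}} ⇒ {{(){()}}}

B ⇒ {B}   [B ::= { B }]
{B} ⇒ {{B}}   [B ::= { B }]
{{B}} ⇒ {{BB}}   [B ::= B B]
{{BB}} ⇒ {{BBB}}   [B ::= B B]
{{BBB}} ⇒ {{SBB}}   [B ::= S]
{{SBB}} ⇒ {{()BB}}   [S ::= ( )]
{{()BB}} ⇒ {{(){B}B}}   [B ::= { B }]
{{(){B}B}} ⇒ {{(){S}B}}   [B ::= S]
{{(){S}B}} ⇒ {{(){()}B}}   [S ::= ( )]
{{(){()}B}} ⇒ {{(){()}}}   [B ::= ε]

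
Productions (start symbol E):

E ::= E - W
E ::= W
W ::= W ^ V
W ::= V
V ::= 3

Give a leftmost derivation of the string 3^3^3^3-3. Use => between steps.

E => E-W   [E ::= E - W]
E-W => W-W   [E ::= W]
W-W => W^V-W   [W ::= W ^ V]
W^V-W => W^V^V-W   [W ::= W ^ V]
W^V^V-W => W^V^V^V-W   [W ::= W ^ V]
W^V^V^V-W => V^V^V^V-W   [W ::= V]
V^V^V^V-W => 3^V^V^V-W   [V ::= 3]
3^V^V^V-W => 3^3^V^V-W   [V ::= 3]
3^3^V^V-W => 3^3^3^V-W   [V ::= 3]
3^3^3^V-W => 3^3^3^3-W   [V ::= 3]
3^3^3^3-W => 3^3^3^3-V   [W ::= V]
3^3^3^3-V => 3^3^3^3-3   [V ::= 3]

E => E-W => W-W => W^V-W => W^V^V-W => W^V^V^V-W => V^V^V^V-W => 3^V^V^V-W => 3^3^V^V-W => 3^3^3^V-W => 3^3^3^3-W => 3^3^3^3-V => 3^3^3^3-3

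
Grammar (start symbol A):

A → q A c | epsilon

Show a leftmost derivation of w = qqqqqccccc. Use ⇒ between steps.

A ⇒ qAc ⇒ qqAcc ⇒ qqqAccc ⇒ qqqqAcccc ⇒ qqqqqAccccc ⇒ qqqqqccccc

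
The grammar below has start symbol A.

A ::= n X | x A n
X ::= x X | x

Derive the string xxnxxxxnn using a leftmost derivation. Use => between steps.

A => xAn   [A ::= x A n]
xAn => xxAnn   [A ::= x A n]
xxAnn => xxnXnn   [A ::= n X]
xxnXnn => xxnxXnn   [X ::= x X]
xxnxXnn => xxnxxXnn   [X ::= x X]
xxnxxXnn => xxnxxxXnn   [X ::= x X]
xxnxxxXnn => xxnxxxxnn   [X ::= x]

A => xAn => xxAnn => xxnXnn => xxnxXnn => xxnxxXnn => xxnxxxXnn => xxnxxxxnn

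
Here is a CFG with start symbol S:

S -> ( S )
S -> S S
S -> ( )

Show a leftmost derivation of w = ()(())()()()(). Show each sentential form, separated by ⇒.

S ⇒ SS   [S -> S S]
SS ⇒ ()S   [S -> ( )]
()S ⇒ ()SS   [S -> S S]
()SS ⇒ ()SSS   [S -> S S]
()SSS ⇒ ()SSSS   [S -> S S]
()SSSS ⇒ ()(S)SSS   [S -> ( S )]
()(S)SSS ⇒ ()(())SSS   [S -> ( )]
()(())SSS ⇒ ()(())()SS   [S -> ( )]
()(())()SS ⇒ ()(())()SSS   [S -> S S]
()(())()SSS ⇒ ()(())()()SS   [S -> ( )]
()(())()()SS ⇒ ()(())()()()S   [S -> ( )]
()(())()()()S ⇒ ()(())()()()()   [S -> ( )]

S ⇒ SS ⇒ ()S ⇒ ()SS ⇒ ()SSS ⇒ ()SSSS ⇒ ()(S)SSS ⇒ ()(())SSS ⇒ ()(())()SS ⇒ ()(())()SSS ⇒ ()(())()()SS ⇒ ()(())()()()S ⇒ ()(())()()()()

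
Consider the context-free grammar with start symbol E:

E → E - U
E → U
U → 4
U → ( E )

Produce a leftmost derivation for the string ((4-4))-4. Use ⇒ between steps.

E⇒E-U⇒U-U⇒(E)-U⇒(U)-U⇒((E))-U⇒((E-U))-U⇒((U-U))-U⇒((4-U))-U⇒((4-4))-U⇒((4-4))-4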